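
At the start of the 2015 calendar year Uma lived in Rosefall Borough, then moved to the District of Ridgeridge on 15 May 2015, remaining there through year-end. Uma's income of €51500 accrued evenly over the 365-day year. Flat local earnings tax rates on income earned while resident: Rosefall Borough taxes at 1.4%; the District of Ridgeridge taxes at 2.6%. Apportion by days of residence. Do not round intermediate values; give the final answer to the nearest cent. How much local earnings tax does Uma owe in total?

€1112.12

Rosefall Borough, 1 January – 14 May 2015: 134 days → €51500 × 1.4% × 134/365 = €264.6959
The District of Ridgeridge, 15 May – 31 December 2015: 231 days → €51500 × 2.6% × 231/365 = €847.4219
Total = €1112.1178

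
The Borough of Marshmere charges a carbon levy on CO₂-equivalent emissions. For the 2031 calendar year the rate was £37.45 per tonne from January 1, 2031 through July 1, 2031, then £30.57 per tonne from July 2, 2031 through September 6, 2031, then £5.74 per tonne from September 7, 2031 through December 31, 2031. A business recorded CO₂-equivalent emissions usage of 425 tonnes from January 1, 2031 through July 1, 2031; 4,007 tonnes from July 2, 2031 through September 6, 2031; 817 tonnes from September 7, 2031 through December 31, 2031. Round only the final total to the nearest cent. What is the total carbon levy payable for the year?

January 1 – July 1, 2031: 425 tonnes at £37.45/tonne → £15,916.25
July 2 – September 6, 2031: 4,007 tonnes at £30.57/tonne → £122,493.99
September 7 – December 31, 2031: 817 tonnes at £5.74/tonne → £4,689.58

£143,099.82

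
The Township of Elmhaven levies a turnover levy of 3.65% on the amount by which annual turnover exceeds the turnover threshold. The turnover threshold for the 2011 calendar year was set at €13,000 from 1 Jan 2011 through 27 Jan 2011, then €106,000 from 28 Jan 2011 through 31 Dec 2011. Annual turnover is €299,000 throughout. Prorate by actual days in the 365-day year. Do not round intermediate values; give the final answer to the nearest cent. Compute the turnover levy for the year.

1 Jan – 27 Jan 2011: 27 days, exemption €13,000 → (€299,000 − €13,000) × 3.65% × 27/365 = €772.2000
28 Jan – 31 Dec 2011: 338 days, exemption €106,000 → (€299,000 − €106,000) × 3.65% × 338/365 = €6,523.4000
Total = €7,295.6000

€7,295.60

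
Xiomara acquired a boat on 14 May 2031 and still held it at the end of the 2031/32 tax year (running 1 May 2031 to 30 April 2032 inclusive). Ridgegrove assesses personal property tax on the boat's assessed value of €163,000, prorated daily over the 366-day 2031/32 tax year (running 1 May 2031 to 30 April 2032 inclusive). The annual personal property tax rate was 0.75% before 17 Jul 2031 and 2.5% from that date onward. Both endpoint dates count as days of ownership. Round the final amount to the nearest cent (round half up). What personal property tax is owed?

14 May – 16 Jul 2031: 64 days at 0.75% → €163,000 × 0.75% × 64/366 = €213.7705
17 Jul 2031 – 30 Apr 2032: 289 days at 2.5% → €163,000 × 2.5% × 289/366 = €3,217.6913
Total = €3,431.4617

€3,431.46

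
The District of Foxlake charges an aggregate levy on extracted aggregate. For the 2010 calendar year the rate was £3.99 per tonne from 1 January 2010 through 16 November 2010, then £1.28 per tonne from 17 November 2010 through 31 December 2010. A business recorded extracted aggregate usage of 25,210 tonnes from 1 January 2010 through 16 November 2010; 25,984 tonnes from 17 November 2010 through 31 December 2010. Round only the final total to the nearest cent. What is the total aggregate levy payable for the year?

1 January – 16 November 2010: 25,210 tonnes at £3.99/tonne → £100,587.90
17 November – 31 December 2010: 25,984 tonnes at £1.28/tonne → £33,259.52

£133,847.42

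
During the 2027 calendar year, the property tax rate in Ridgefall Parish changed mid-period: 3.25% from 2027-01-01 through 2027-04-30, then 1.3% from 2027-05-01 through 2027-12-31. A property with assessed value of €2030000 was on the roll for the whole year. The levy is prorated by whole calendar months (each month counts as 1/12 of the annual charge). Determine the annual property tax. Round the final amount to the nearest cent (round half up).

2027-01-01 to 2027-04-30: 4 months at 3.25% → €2030000 × 3.25% × 4/12 = €21991.6667
2027-05-01 to 2027-12-31: 8 months at 1.3% → €2030000 × 1.3% × 8/12 = €17593.3333
Total = €39585.0000

€39585.00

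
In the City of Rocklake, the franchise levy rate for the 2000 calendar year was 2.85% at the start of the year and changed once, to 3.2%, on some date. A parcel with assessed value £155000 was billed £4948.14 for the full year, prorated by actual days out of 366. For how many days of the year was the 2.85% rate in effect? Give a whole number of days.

Let d = days at the first rate; then 366 − d days at the second rate.
£155000 × [2.85%·d + 3.2%·(366−d)] / 366 = £4948.14
Solving gives d = 8, so the new rate took effect on January 9, 2000.

8 days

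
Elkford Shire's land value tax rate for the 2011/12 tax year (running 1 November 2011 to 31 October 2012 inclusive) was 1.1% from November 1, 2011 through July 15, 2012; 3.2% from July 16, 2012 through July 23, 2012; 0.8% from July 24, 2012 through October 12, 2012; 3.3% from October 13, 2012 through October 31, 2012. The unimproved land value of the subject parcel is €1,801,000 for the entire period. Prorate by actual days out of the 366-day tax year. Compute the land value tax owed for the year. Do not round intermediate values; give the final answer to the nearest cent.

€21,498.82

November 1, 2011 – July 15, 2012: 258 days at 1.1% → €1,801,000 × 1.1% × 258/366 = €13,965.1311
July 16 – July 23, 2012: 8 days at 3.2% → €1,801,000 × 3.2% × 8/366 = €1,259.7158
July 24 – October 12, 2012: 81 days at 0.8% → €1,801,000 × 0.8% × 81/366 = €3,188.6557
October 13 – October 31, 2012: 19 days at 3.3% → €1,801,000 × 3.3% × 19/366 = €3,085.3197
Total = €21,498.8224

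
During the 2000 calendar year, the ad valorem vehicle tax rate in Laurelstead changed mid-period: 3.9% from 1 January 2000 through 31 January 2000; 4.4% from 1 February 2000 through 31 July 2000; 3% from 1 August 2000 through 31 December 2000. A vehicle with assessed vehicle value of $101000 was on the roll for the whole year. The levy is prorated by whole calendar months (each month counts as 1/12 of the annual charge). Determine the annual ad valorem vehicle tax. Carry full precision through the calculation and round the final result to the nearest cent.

$3812.75

1 January – 31 January 2000: 1 month at 3.9% → $101000 × 3.9% × 1/12 = $328.2500
1 February – 31 July 2000: 6 months at 4.4% → $101000 × 4.4% × 6/12 = $2222.0000
1 August – 31 December 2000: 5 months at 3% → $101000 × 3% × 5/12 = $1262.5000
Total = $3812.7500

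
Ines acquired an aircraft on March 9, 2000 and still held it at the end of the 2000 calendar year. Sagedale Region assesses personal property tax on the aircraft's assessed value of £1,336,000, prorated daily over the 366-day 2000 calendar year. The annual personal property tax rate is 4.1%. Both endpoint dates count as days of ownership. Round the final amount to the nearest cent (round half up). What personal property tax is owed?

£44,599.04

Days held (March 9 – December 31, 2000): 298 out of 366
Tax = £1,336,000 × 4.1% × 298/366 = £44,599.0383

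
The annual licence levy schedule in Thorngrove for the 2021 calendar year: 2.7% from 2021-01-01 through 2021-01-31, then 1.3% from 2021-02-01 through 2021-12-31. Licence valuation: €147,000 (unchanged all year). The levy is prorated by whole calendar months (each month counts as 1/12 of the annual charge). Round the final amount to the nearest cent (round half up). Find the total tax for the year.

€2,082.50

2021-01-01 to 2021-01-31: 1 month at 2.7% → €147,000 × 2.7% × 1/12 = €330.7500
2021-02-01 to 2021-12-31: 11 months at 1.3% → €147,000 × 1.3% × 11/12 = €1,751.7500
Total = €2,082.5000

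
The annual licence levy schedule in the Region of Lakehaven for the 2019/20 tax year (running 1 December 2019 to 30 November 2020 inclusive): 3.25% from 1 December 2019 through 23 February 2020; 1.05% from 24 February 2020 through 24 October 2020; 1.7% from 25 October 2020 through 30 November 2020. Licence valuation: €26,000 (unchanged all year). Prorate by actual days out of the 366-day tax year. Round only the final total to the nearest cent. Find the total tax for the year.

1 December 2019 – 23 February 2020: 85 days at 3.25% → €26,000 × 3.25% × 85/366 = €196.2432
24 February – 24 October 2020: 244 days at 1.05% → €26,000 × 1.05% × 244/366 = €182.0000
25 October – 30 November 2020: 37 days at 1.7% → €26,000 × 1.7% × 37/366 = €44.6831
Total = €422.9262

€422.93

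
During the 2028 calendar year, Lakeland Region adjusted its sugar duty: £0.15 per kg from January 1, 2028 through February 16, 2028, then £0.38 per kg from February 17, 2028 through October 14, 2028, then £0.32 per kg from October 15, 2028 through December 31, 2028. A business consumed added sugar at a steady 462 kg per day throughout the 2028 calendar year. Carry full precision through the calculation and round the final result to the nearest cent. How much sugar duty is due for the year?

£57,098.58

January 1 – February 16, 2028: 47 days × 462 kg/day = 21,714 kg at £0.15/kg → £3,257.10
February 17 – October 14, 2028: 241 days × 462 kg/day = 111,342 kg at £0.38/kg → £42,309.96
October 15 – December 31, 2028: 78 days × 462 kg/day = 36,036 kg at £0.32/kg → £11,531.52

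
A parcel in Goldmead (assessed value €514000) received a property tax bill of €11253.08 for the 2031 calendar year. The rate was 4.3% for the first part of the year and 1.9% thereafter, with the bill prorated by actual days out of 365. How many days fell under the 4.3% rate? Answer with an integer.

44 days

Let d = days at the first rate; then 365 − d days at the second rate.
€514000 × [4.3%·d + 1.9%·(365−d)] / 365 = €11253.08
Solving gives d = 44, so the new rate took effect on 14 February 2031.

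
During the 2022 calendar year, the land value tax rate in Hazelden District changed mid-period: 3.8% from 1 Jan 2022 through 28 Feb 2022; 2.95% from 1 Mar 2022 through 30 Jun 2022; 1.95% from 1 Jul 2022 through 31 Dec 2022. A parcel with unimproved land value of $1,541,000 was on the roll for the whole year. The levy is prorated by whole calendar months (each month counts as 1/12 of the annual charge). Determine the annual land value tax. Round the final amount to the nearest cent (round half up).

$39,937.58

1 Jan – 28 Feb 2022: 2 months at 3.8% → $1,541,000 × 3.8% × 2/12 = $9,759.6667
1 Mar – 30 Jun 2022: 4 months at 2.95% → $1,541,000 × 2.95% × 4/12 = $15,153.1667
1 Jul – 31 Dec 2022: 6 months at 1.95% → $1,541,000 × 1.95% × 6/12 = $15,024.7500
Total = $39,937.5833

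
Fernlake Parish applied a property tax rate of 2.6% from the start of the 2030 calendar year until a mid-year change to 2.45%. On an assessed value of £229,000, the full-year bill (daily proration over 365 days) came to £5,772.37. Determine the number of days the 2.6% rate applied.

Let d = days at the first rate; then 365 − d days at the second rate.
£229,000 × [2.6%·d + 2.45%·(365−d)] / 365 = £5,772.37
Solving gives d = 172, so the new rate took effect on 22 Jun 2030.

172 days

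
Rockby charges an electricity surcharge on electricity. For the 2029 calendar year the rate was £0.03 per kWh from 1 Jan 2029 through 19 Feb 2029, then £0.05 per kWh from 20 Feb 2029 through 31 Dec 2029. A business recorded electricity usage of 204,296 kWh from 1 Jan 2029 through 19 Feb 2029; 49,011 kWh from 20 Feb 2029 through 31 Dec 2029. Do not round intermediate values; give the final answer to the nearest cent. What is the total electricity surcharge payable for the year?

1 Jan – 19 Feb 2029: 204,296 kWh at £0.03/kWh → £6128.88
20 Feb – 31 Dec 2029: 49,011 kWh at £0.05/kWh → £2450.55

£8579.43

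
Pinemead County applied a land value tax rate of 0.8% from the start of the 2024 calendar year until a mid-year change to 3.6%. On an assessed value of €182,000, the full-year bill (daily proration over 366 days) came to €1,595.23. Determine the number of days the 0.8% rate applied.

356 days

Let d = days at the first rate; then 366 − d days at the second rate.
€182,000 × [0.8%·d + 3.6%·(366−d)] / 366 = €1,595.23
Solving gives d = 356, so the new rate took effect on 22 December 2024.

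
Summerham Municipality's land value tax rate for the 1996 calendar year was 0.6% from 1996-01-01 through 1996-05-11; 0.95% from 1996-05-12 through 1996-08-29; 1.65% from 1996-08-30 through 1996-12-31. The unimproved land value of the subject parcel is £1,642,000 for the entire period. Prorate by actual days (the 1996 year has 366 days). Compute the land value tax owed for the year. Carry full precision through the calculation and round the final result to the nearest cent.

1996-01-01 to 1996-05-11: 132 days at 0.6% → £1,642,000 × 0.6% × 132/366 = £3,553.1803
1996-05-12 to 1996-08-29: 110 days at 0.95% → £1,642,000 × 0.95% × 110/366 = £4,688.2240
1996-08-30 to 1996-12-31: 124 days at 1.65% → £1,642,000 × 1.65% × 124/366 = £9,179.0492
Total = £17,420.4536

£17,420.45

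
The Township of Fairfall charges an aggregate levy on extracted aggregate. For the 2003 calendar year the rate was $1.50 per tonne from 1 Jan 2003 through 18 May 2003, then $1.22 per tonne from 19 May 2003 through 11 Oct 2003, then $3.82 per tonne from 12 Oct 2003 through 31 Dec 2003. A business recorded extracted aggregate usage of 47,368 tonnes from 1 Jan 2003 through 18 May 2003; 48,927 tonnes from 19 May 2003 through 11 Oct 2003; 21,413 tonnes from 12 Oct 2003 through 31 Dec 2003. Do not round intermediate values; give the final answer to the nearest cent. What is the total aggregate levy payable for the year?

$212540.60

1 Jan – 18 May 2003: 47,368 tonnes at $1.50/tonne → $71052.00
19 May – 11 Oct 2003: 48,927 tonnes at $1.22/tonne → $59690.94
12 Oct – 31 Dec 2003: 21,413 tonnes at $3.82/tonne → $81797.66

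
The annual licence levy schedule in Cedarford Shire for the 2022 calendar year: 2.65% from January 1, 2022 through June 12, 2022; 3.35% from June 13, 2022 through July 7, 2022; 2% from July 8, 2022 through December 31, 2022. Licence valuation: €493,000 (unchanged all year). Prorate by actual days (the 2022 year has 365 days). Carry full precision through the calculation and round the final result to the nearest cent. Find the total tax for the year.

January 1 – June 12, 2022: 163 days at 2.65% → €493,000 × 2.65% × 163/365 = €5,834.2836
June 13 – July 7, 2022: 25 days at 3.35% → €493,000 × 3.35% × 25/365 = €1,131.1986
July 8 – December 31, 2022: 177 days at 2% → €493,000 × 2% × 177/365 = €4,781.4247
Total = €11,746.9068

€11,746.91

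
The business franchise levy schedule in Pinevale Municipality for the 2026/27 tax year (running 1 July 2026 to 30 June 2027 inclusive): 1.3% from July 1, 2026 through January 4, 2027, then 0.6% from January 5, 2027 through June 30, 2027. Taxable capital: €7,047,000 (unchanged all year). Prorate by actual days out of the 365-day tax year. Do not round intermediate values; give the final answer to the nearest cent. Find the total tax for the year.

€67,689.81

July 1, 2026 – January 4, 2027: 188 days at 1.3% → €7,047,000 × 1.3% × 188/365 = €47,185.9397
January 5 – June 30, 2027: 177 days at 0.6% → €7,047,000 × 0.6% × 177/365 = €20,503.8740
Total = €67,689.8137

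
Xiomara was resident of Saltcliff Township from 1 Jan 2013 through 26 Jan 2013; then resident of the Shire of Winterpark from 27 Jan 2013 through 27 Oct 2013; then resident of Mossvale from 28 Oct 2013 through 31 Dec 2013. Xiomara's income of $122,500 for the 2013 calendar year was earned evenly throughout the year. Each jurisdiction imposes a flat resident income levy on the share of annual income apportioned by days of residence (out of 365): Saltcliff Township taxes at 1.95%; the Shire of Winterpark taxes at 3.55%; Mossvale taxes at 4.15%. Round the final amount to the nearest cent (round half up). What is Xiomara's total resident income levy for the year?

$4,340.02

Saltcliff Township, 1 Jan – 26 Jan 2013: 26 days → $122,500 × 1.95% × 26/365 = $170.1575
The Shire of Winterpark, 27 Jan – 27 Oct 2013: 274 days → $122,500 × 3.55% × 274/365 = $3,264.5411
Mossvale, 28 Oct – 31 Dec 2013: 65 days → $122,500 × 4.15% × 65/365 = $905.3253
Total = $4,340.0240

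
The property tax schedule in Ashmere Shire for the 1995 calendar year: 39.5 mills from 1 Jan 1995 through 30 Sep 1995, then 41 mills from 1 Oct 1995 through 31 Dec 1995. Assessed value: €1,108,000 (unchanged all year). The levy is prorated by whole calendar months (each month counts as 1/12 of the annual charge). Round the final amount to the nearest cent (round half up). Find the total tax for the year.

€44,181.50

1 Jan – 30 Sep 1995: 9 months at 39.5 mills → €1,108,000 × 3.95% × 9/12 = €32,824.5000
1 Oct – 31 Dec 1995: 3 months at 41 mills → €1,108,000 × 4.1% × 3/12 = €11,357.0000
Total = €44,181.5000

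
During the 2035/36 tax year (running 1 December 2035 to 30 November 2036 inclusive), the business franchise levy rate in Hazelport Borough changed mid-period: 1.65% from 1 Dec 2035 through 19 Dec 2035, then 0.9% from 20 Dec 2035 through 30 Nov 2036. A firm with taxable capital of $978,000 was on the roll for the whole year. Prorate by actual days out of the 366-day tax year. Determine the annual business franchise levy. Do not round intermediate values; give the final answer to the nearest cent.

1 Dec – 19 Dec 2035: 19 days at 1.65% → $978,000 × 1.65% × 19/366 = $837.7131
20 Dec 2035 – 30 Nov 2036: 347 days at 0.9% → $978,000 × 0.9% × 347/366 = $8,345.0656
Total = $9,182.7787

$9,182.78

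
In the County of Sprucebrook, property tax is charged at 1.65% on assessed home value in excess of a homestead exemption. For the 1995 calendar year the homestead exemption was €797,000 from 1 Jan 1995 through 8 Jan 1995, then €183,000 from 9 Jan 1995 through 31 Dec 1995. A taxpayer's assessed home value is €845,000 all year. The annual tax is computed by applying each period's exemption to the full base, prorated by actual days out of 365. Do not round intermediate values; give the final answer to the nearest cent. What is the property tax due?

1 Jan – 8 Jan 1995: 8 days, exemption €797,000 → (€845,000 − €797,000) × 1.65% × 8/365 = €17.3589
9 Jan – 31 Dec 1995: 357 days, exemption €183,000 → (€845,000 − €183,000) × 1.65% × 357/365 = €10,683.5918
Total = €10,700.9507

€10,700.95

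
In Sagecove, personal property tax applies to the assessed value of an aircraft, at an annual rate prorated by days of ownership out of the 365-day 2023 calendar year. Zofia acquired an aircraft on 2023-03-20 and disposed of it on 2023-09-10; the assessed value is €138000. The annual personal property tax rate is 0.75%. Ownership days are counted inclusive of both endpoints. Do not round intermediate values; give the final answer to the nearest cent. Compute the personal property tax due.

Days held (2023-03-20 to 2023-09-10): 175 out of 365
Tax = €138000 × 0.75% × 175/365 = €496.2329

€496.23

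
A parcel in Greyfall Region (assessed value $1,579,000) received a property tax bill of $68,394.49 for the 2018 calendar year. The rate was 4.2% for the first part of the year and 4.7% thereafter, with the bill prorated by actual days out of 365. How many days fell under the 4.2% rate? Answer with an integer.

Let d = days at the first rate; then 365 − d days at the second rate.
$1,579,000 × [4.2%·d + 4.7%·(365−d)] / 365 = $68,394.49
Solving gives d = 269, so the new rate took effect on 27 Sep 2018.

269 days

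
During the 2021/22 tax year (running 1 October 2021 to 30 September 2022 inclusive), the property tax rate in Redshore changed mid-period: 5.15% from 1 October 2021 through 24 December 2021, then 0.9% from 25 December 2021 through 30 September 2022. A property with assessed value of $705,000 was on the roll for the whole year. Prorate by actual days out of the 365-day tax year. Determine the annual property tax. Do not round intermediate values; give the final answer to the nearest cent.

1 October – 24 December 2021: 85 days at 5.15% → $705,000 × 5.15% × 85/365 = $8,455.1712
25 December 2021 – 30 September 2022: 280 days at 0.9% → $705,000 × 0.9% × 280/365 = $4,867.3973
Total = $13,322.5685

$13,322.57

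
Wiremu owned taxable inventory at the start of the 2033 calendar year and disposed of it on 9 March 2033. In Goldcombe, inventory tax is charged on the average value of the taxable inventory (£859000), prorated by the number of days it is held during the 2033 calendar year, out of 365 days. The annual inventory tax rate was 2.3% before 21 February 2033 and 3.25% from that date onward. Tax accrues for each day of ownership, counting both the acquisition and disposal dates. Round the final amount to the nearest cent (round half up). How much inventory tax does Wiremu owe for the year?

1 January – 20 February 2033: 51 days at 2.3% → £859000 × 2.3% × 51/365 = £2760.5671
21 February – 9 March 2033: 17 days at 3.25% → £859000 × 3.25% × 17/365 = £1300.2671
Total = £4060.8342

£4060.83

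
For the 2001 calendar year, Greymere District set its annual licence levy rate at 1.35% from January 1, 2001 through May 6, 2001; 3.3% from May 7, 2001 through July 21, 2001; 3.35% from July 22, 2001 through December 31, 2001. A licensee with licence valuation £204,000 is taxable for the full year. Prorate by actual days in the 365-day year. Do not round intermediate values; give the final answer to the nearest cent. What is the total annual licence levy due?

January 1 – May 6, 2001: 126 days at 1.35% → £204,000 × 1.35% × 126/365 = £950.6959
May 7 – July 21, 2001: 76 days at 3.3% → £204,000 × 3.3% × 76/365 = £1,401.7315
July 22 – December 31, 2001: 163 days at 3.35% → £204,000 × 3.35% × 163/365 = £3,051.8959
Total = £5,404.3233

£5,404.32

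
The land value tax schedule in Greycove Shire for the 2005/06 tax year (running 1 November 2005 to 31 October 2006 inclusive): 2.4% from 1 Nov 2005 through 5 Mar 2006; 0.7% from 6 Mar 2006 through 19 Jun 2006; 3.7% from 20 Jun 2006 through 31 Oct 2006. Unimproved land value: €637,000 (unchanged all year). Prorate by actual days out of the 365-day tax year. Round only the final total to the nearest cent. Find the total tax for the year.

€15,183.29

1 Nov 2005 – 5 Mar 2006: 125 days at 2.4% → €637,000 × 2.4% × 125/365 = €5,235.6164
6 Mar – 19 Jun 2006: 106 days at 0.7% → €637,000 × 0.7% × 106/365 = €1,294.9425
20 Jun – 31 Oct 2006: 134 days at 3.7% → €637,000 × 3.7% × 134/365 = €8,652.7288
Total = €15,183.2877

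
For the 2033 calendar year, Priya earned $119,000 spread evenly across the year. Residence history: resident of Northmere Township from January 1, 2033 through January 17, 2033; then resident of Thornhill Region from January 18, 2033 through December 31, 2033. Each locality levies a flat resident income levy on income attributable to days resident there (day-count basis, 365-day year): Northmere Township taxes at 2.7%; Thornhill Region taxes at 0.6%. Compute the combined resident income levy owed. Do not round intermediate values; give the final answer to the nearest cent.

Northmere Township, January 1 – January 17, 2033: 17 days → $119,000 × 2.7% × 17/365 = $149.6466
Thornhill Region, January 18 – December 31, 2033: 348 days → $119,000 × 0.6% × 348/365 = $680.7452
Total = $830.3918

$830.39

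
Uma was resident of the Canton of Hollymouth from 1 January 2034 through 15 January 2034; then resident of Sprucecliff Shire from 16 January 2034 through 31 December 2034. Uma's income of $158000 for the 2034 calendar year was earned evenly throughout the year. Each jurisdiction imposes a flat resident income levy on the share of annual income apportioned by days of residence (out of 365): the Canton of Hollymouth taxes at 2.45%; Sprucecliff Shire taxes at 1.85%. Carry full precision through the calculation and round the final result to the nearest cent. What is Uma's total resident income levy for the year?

The Canton of Hollymouth, 1 January – 15 January 2034: 15 days → $158000 × 2.45% × 15/365 = $159.0822
Sprucecliff Shire, 16 January – 31 December 2034: 350 days → $158000 × 1.85% × 350/365 = $2802.8767
Total = $2961.9589

$2961.96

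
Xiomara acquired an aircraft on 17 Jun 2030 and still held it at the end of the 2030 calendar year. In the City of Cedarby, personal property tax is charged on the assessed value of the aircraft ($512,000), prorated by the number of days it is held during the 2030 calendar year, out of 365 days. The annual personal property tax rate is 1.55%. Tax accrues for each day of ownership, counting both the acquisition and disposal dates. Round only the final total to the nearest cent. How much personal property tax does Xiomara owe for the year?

$4,305.01

Days held (17 Jun – 31 Dec 2030): 198 out of 365
Tax = $512,000 × 1.55% × 198/365 = $4,305.0082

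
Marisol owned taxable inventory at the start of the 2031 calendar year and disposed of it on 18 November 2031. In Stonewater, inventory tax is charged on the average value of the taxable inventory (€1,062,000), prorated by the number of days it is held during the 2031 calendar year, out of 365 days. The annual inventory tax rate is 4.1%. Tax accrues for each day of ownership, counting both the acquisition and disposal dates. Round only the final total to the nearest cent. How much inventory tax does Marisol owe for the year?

Days held (1 January – 18 November 2031): 322 out of 365
Tax = €1,062,000 × 4.1% × 322/365 = €38,412.3945

€38,412.39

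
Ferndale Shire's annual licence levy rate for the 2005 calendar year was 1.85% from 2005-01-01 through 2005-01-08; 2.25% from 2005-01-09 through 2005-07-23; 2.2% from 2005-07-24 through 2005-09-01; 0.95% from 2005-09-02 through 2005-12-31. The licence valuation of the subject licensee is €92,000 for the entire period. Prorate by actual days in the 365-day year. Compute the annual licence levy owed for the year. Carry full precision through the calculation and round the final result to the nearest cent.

€1,660.41

2005-01-01 to 2005-01-08: 8 days at 1.85% → €92,000 × 1.85% × 8/365 = €37.3041
2005-01-09 to 2005-07-23: 196 days at 2.25% → €92,000 × 2.25% × 196/365 = €1,111.5616
2005-07-24 to 2005-09-01: 40 days at 2.2% → €92,000 × 2.2% × 40/365 = €221.8082
2005-09-02 to 2005-12-31: 121 days at 0.95% → €92,000 × 0.95% × 121/365 = €289.7370
Total = €1,660.4110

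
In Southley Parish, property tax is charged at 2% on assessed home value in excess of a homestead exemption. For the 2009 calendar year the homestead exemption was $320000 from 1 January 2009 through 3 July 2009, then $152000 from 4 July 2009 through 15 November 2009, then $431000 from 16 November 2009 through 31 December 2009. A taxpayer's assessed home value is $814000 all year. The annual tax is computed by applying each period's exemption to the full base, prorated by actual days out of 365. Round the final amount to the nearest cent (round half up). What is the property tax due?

$10842.96

1 January – 3 July 2009: 184 days, exemption $320000 → ($814000 − $320000) × 2% × 184/365 = $4980.6027
4 July – 15 November 2009: 135 days, exemption $152000 → ($814000 − $152000) × 2% × 135/365 = $4896.9863
16 November – 31 December 2009: 46 days, exemption $431000 → ($814000 − $431000) × 2% × 46/365 = $965.3699
Total = $10842.9589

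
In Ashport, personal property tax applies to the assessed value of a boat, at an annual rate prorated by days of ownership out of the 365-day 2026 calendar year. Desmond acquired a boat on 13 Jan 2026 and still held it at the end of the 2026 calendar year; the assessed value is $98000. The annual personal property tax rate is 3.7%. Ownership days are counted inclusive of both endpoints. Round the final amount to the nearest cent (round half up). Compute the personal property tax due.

Days held (13 Jan – 31 Dec 2026): 353 out of 365
Tax = $98000 × 3.7% × 353/365 = $3506.7890

$3506.79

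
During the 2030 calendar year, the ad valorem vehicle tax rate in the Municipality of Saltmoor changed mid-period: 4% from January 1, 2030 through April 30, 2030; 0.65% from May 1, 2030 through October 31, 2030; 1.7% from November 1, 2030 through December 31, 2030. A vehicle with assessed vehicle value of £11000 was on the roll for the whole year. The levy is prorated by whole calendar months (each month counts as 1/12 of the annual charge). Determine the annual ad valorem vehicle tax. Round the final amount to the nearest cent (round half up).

January 1 – April 30, 2030: 4 months at 4% → £11000 × 4% × 4/12 = £146.6667
May 1 – October 31, 2030: 6 months at 0.65% → £11000 × 0.65% × 6/12 = £35.7500
November 1 – December 31, 2030: 2 months at 1.7% → £11000 × 1.7% × 2/12 = £31.1667
Total = £213.5833

£213.58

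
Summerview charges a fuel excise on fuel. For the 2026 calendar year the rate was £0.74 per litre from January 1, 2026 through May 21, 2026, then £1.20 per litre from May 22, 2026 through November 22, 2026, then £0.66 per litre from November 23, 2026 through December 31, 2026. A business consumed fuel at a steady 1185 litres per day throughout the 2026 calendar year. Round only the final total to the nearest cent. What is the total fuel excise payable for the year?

£417,214.80

January 1 – May 21, 2026: 141 days × 1185 litres/day = 167,085 litres at £0.74/litre → £123,642.90
May 22 – November 22, 2026: 185 days × 1185 litres/day = 219,225 litres at £1.20/litre → £263,070.00
November 23 – December 31, 2026: 39 days × 1185 litres/day = 46,215 litres at £0.66/litre → £30,501.90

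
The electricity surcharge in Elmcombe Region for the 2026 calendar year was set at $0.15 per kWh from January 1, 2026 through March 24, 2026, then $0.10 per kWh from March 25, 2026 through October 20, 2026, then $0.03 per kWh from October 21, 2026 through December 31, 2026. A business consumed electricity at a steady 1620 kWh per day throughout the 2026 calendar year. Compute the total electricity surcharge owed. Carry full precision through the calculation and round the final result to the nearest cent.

January 1 – March 24, 2026: 83 days × 1620 kWh/day = 134,460 kWh at $0.15/kWh → $20,169.00
March 25 – October 20, 2026: 210 days × 1620 kWh/day = 340,200 kWh at $0.10/kWh → $34,020.00
October 21 – December 31, 2026: 72 days × 1620 kWh/day = 116,640 kWh at $0.03/kWh → $3,499.20

$57,688.20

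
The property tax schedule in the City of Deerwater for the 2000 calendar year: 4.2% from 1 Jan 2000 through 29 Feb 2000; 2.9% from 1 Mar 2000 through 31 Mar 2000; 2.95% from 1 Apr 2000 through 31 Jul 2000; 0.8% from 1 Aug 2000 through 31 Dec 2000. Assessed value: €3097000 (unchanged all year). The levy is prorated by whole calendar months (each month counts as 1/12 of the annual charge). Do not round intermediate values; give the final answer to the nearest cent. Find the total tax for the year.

1 Jan – 29 Feb 2000: 2 months at 4.2% → €3097000 × 4.2% × 2/12 = €21679.0000
1 Mar – 31 Mar 2000: 1 month at 2.9% → €3097000 × 2.9% × 1/12 = €7484.4167
1 Apr – 31 Jul 2000: 4 months at 2.95% → €3097000 × 2.95% × 4/12 = €30453.8333
1 Aug – 31 Dec 2000: 5 months at 0.8% → €3097000 × 0.8% × 5/12 = €10323.3333
Total = €69940.5833

€69940.58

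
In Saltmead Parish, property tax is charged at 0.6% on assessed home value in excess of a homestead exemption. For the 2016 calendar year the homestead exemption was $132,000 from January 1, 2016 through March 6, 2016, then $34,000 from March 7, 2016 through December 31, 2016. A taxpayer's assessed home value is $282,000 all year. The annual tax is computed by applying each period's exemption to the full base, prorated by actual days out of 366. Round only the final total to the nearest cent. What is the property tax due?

January 1 – March 6, 2016: 66 days, exemption $132,000 → ($282,000 − $132,000) × 0.6% × 66/366 = $162.2951
March 7 – December 31, 2016: 300 days, exemption $34,000 → ($282,000 − $34,000) × 0.6% × 300/366 = $1,219.6721
Total = $1,381.9672

$1,381.97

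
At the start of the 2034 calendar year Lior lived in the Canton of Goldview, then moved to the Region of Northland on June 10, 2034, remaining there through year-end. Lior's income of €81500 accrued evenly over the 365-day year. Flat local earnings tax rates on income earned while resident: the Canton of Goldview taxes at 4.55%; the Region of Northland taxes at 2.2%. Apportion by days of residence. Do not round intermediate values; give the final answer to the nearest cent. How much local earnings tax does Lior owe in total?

The Canton of Goldview, January 1 – June 9, 2034: 160 days → €81500 × 4.55% × 160/365 = €1625.5342
The Region of Northland, June 10 – December 31, 2034: 205 days → €81500 × 2.2% × 205/365 = €1007.0274
Total = €2632.5616

€2632.56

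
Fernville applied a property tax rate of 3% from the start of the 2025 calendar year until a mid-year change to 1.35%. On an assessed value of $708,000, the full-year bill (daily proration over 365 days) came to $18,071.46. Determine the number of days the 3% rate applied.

266 days

Let d = days at the first rate; then 365 − d days at the second rate.
$708,000 × [3%·d + 1.35%·(365−d)] / 365 = $18,071.46
Solving gives d = 266, so the new rate took effect on September 24, 2025.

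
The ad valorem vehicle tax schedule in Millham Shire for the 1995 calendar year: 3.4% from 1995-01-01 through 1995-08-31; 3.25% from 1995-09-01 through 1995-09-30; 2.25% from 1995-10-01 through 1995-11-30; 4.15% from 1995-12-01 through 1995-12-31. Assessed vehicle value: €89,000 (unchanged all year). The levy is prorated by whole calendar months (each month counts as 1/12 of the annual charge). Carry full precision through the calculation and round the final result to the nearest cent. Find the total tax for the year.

€2,899.92

1995-01-01 to 1995-08-31: 8 months at 3.4% → €89,000 × 3.4% × 8/12 = €2,017.3333
1995-09-01 to 1995-09-30: 1 month at 3.25% → €89,000 × 3.25% × 1/12 = €241.0417
1995-10-01 to 1995-11-30: 2 months at 2.25% → €89,000 × 2.25% × 2/12 = €333.7500
1995-12-01 to 1995-12-31: 1 month at 4.15% → €89,000 × 4.15% × 1/12 = €307.7917
Total = €2,899.9167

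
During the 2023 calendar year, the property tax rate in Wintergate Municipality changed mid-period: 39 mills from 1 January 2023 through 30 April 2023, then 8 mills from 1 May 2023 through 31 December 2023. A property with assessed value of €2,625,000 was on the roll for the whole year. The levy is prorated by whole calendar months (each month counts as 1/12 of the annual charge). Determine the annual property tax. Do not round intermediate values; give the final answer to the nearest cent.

€48,125.00

1 January – 30 April 2023: 4 months at 39 mills → €2,625,000 × 3.9% × 4/12 = €34,125.0000
1 May – 31 December 2023: 8 months at 8 mills → €2,625,000 × 0.8% × 8/12 = €14,000.0000
Total = €48,125.0000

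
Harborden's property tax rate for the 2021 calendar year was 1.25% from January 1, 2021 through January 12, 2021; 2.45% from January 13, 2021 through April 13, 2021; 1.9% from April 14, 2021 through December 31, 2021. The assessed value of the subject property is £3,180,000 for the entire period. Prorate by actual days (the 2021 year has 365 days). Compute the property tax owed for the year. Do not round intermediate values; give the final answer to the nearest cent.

£64,100.96

January 1 – January 12, 2021: 12 days at 1.25% → £3,180,000 × 1.25% × 12/365 = £1,306.8493
January 13 – April 13, 2021: 91 days at 2.45% → £3,180,000 × 2.45% × 91/365 = £19,424.1370
April 14 – December 31, 2021: 262 days at 1.9% → £3,180,000 × 1.9% × 262/365 = £43,369.9726
Total = £64,100.9589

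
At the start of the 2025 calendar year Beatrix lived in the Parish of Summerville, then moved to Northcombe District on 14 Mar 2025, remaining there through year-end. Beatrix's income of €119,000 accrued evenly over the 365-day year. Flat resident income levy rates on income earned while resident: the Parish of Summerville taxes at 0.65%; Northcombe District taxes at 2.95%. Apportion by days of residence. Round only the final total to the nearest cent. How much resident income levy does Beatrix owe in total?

€2,970.60

The Parish of Summerville, 1 Jan – 13 Mar 2025: 72 days → €119,000 × 0.65% × 72/365 = €152.5808
Northcombe District, 14 Mar – 31 Dec 2025: 293 days → €119,000 × 2.95% × 293/365 = €2,818.0178
Total = €2,970.5986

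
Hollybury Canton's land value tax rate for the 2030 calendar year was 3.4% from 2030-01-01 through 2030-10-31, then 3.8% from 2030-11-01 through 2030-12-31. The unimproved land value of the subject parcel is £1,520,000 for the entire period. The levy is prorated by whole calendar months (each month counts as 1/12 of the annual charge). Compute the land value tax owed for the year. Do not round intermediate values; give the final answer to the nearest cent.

2030-01-01 to 2030-10-31: 10 months at 3.4% → £1,520,000 × 3.4% × 10/12 = £43,066.6667
2030-11-01 to 2030-12-31: 2 months at 3.8% → £1,520,000 × 3.8% × 2/12 = £9,626.6667
Total = £52,693.3333

£52,693.33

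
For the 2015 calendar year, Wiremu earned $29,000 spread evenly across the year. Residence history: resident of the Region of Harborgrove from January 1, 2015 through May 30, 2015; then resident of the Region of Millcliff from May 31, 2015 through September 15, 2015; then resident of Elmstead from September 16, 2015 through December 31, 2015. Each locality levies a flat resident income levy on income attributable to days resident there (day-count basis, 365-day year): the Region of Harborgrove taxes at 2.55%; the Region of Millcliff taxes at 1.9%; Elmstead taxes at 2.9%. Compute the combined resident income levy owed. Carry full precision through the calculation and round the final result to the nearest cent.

$713.48

The Region of Harborgrove, January 1 – May 30, 2015: 150 days → $29,000 × 2.55% × 150/365 = $303.9041
The Region of Millcliff, May 31 – September 15, 2015: 108 days → $29,000 × 1.9% × 108/365 = $163.0356
Elmstead, September 16 – December 31, 2015: 107 days → $29,000 × 2.9% × 107/365 = $246.5397
Total = $713.4795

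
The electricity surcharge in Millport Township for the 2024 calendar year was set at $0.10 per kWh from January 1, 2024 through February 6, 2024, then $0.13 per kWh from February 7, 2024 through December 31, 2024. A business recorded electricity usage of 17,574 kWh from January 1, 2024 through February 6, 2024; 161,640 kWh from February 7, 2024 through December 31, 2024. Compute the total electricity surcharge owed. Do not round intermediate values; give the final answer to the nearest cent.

$22770.60

January 1 – February 6, 2024: 17,574 kWh at $0.10/kWh → $1757.40
February 7 – December 31, 2024: 161,640 kWh at $0.13/kWh → $21013.20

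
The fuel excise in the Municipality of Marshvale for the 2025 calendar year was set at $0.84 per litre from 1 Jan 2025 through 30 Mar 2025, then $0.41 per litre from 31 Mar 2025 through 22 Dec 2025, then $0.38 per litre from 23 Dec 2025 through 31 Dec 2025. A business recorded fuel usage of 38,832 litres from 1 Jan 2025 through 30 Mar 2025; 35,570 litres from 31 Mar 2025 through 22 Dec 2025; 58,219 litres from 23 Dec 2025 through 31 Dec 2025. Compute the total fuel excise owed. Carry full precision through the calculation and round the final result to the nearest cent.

1 Jan – 30 Mar 2025: 38,832 litres at $0.84/litre → $32,618.88
31 Mar – 22 Dec 2025: 35,570 litres at $0.41/litre → $14,583.70
23 Dec – 31 Dec 2025: 58,219 litres at $0.38/litre → $22,123.22

$69,325.80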